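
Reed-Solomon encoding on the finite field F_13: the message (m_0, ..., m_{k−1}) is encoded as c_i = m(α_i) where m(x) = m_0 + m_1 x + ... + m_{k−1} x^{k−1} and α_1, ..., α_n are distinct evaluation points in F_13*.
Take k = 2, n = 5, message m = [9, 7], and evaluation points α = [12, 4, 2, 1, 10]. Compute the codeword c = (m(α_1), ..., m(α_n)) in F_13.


c = [2, 11, 10, 3, 1]

Message polynomial: m(x) = 9 + 7·x (mod 13).
For each evaluation point α_i, compute m(α_i) mod 13:
  α_1 = 12: Horner steps 7 → 2, so m(12) = 2.
  α_2 = 4: Horner steps 7 → 11, so m(4) = 11.
  α_3 = 2: Horner steps 7 → 10, so m(2) = 10.
  α_4 = 1: Horner steps 7 → 3, so m(1) = 3.
  α_5 = 10: Horner steps 7 → 1, so m(10) = 1.
Codeword c = [2, 11, 10, 3, 1] ∈ F_13^5.


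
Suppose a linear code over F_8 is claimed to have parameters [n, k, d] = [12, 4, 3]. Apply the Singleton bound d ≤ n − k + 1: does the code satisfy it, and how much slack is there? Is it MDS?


Singleton RHS = n − k + 1 = 9, slack = 6, bound satisfied, not MDS.

Singleton bound: d ≤ n − k + 1.
Here n = 12, k = 4, so n − k + 1 = 9.
Given d = 3, check d ≤ 9: YES.
Slack = (n − k + 1) − d = 6.
The code is NOT MDS (slack = 6 > 0).
Description: the claimed parameters are [12, 4, 3]_8; such a code would be non-MDS.


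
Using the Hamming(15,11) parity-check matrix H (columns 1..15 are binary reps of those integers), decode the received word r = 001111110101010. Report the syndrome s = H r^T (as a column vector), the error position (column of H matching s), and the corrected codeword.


s = (0, 0, 1, 1)^T, error position = 3, corrected codeword c = 000111110101010

Compute s = H r^T mod 2 one row at a time:
  s_1 = 1 + 0 + 1 + 0 + 1 + 0 + 1 + 0 = 4 ≡ 0 (mod 2).
  s_2 = 1 + 1 + 1 + 1 + 1 + 0 + 1 + 0 = 6 ≡ 0 (mod 2).
  s_3 = 0 + 1 + 1 + 1 + 1 + 0 + 1 + 0 = 5 ≡ 1 (mod 2).
  s_4 = 0 + 1 + 1 + 1 + 0 + 0 + 0 + 0 = 3 ≡ 1 (mod 2).
s = (0, 0, 1, 1)^T — this equals column 3 of H (binary 0011), so error is at position 3.
Correct: flip bit 3 of r = 001111110101010 to get c = 000111110101010.


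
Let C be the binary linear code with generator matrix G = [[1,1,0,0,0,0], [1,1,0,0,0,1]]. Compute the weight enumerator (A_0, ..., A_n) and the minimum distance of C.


Weight distribution: A_0 = 1, A_1 = 1, A_2 = 1, A_3 = 1. Minimum distance d = 1.

Enumerate all 2^2 = 4 messages m ∈ F_2^2.
For each, compute codeword c = mG in F_2^6, then tally its weight.
  m = 00 → c = 000000, weight = 0.
  m = 10 → c = 110000, weight = 2.
  m = 01 → c = 110001, weight = 3.
  m = 11 → c = 000001, weight = 1.
Tally weights:
  weight 0: 1 codewords.
  weight 1: 1 codewords.
  weight 2: 1 codewords.
  weight 3: 1 codewords.
Minimum distance d = smallest w > 0 with A_w > 0 = 1.
Sanity: Σ A_w = 4 = 2^2 = 4 ✓.


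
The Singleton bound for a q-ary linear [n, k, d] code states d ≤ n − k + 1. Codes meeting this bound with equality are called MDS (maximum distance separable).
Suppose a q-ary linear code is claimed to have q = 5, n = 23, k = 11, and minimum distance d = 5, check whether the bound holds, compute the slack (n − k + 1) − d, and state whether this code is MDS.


Singleton RHS = n − k + 1 = 13, slack = 8, bound satisfied, not MDS.

Singleton bound: d ≤ n − k + 1.
Here n = 23, k = 11, so n − k + 1 = 13.
Given d = 5, check d ≤ 13: YES.
Slack = (n − k + 1) − d = 8.
The code is NOT MDS (slack = 8 > 0).
Description: the claimed parameters are [23, 11, 5]_5; such a code would be non-MDS.


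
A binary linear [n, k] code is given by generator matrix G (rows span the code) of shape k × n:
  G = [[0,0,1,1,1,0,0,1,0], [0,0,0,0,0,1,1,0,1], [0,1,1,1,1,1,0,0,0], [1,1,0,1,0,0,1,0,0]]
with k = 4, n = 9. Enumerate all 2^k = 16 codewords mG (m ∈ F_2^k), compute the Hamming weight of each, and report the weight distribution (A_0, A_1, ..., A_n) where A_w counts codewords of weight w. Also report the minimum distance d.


Weight distribution: A_0 = 1, A_3 = 2, A_4 = 5, A_5 = 4, A_6 = 2, A_7 = 2. Minimum distance d = 3.

Enumerate all 2^4 = 16 messages m ∈ F_2^4.
For each, compute codeword c = mG in F_2^9, then tally its weight.
  m = 0000 → c = 000000000, weight = 0.
  m = 1000 → c = 001110010, weight = 4.
  m = 0100 → c = 000001101, weight = 3.
  m = 1100 → c = 001111111, weight = 7.
  m = 0010 → c = 011111000, weight = 5.
  m = 1010 → c = 010001010, weight = 3.
  m = 0110 → c = 011110101, weight = 6.
  m = 1110 → c = 010000111, weight = 4.
  m = 0001 → c = 110100100, weight = 4.
  m = 1001 → c = 111010110, weight = 6.
  m = 0101 → c = 110101001, weight = 5.
  m = 1101 → c = 111011011, weight = 7.
  m = 0011 → c = 101011100, weight = 5.
  m = 1011 → c = 100101110, weight = 5.
  m = 0111 → c = 101010001, weight = 4.
  m = 1111 → c = 100100011, weight = 4.
Tally weights:
  weight 0: 1 codewords.
  weight 3: 2 codewords.
  weight 4: 5 codewords.
  weight 5: 4 codewords.
  weight 6: 2 codewords.
  weight 7: 2 codewords.
Minimum distance d = smallest w > 0 with A_w > 0 = 3.
Sanity: Σ A_w = 16 = 2^4 = 16 ✓.


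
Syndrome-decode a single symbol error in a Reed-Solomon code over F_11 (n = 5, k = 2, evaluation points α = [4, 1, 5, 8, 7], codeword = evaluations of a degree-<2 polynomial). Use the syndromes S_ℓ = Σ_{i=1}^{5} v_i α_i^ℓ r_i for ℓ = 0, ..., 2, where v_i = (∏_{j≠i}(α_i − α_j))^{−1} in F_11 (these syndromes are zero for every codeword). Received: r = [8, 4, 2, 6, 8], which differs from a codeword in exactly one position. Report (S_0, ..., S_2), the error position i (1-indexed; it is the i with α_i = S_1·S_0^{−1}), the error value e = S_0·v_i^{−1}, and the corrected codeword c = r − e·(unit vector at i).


S = (5, 2, 3), error at position 5, error magnitude e = 7, c = [8, 4, 2, 6, 1].

Step 1: column multipliers v_i = (∏_{j≠i}(α_i − α_j))^{−1} mod 11.
  i = 1 (α = 4): (4−1)(4−5)(4−8)(4−7) = 3·(−1)·(−4)·(−3) = −36 ≡ 8, so v_1 = 8^{−1} = 7 (mod 11).
  i = 2 (α = 1): (1−4)(1−5)(1−8)(1−7) = (−3)·(−4)·(−7)·(−6) = 504 ≡ 9, so v_2 = 9^{−1} = 5 (mod 11).
  i = 3 (α = 5): (5−4)(5−1)(5−8)(5−7) = 1·4·(−3)·(−2) = 24 ≡ 2, so v_3 = 2^{−1} = 6 (mod 11).
  i = 4 (α = 8): (8−4)(8−1)(8−5)(8−7) = 4·7·3·1 = 84 ≡ 7, so v_4 = 7^{−1} = 8 (mod 11).
  i = 5 (α = 7): (7−4)(7−1)(7−5)(7−8) = 3·6·2·(−1) = −36 ≡ 8, so v_5 = 8^{−1} = 7 (mod 11).
  v = [7, 5, 6, 8, 7].
Step 2: syndromes of r = [8, 4, 2, 6, 8] (all sums mod 11).
  S_0 = Σ v_i r_i = 7·8 + 5·4 + 6·2 + 8·6 + 7·8 = 192 ≡ 5.
  S_1 = Σ v_i α_i r_i = 7·4·8 + 5·1·4 + 6·5·2 + 8·8·6 + 7·7·8 = 1080 ≡ 2.
  α_i^2 mod 11 = [5, 1, 3, 9, 5].
  S_2 = Σ v_i α_i^2 r_i = 7·5·8 + 5·1·4 + 6·3·2 + 8·9·6 + 7·5·8 = 1048 ≡ 3.
  S = (5, 2, 3) ≠ 0, so r is not a codeword (an error is present).
Step 3: locate the error. For a single error e at position i, S_ℓ = v_i·e·α_i^ℓ, so α_err = S_1/S_0.
  S_0^{−1} = 5^{−1} = 9 (mod 11), so α_err = 2·9 = 18 ≡ 7 = α_5. Error position i = 5.
  Consistency check: S_2/S_1 = 3·6 = 18 ≡ 7 = α_err ✓ (single-error assumption holds).
Step 4: error magnitude e = S_0/v_5 = S_0·∏_{j≠5}(α_5 − α_j) = 5·8 = 40 ≡ 7 (mod 11).
Step 5: correct position 5: c_5 = r_5 − e = 8 − 7 ≡ 1 (mod 11). Hence c = [8, 4, 2, 6, 1].
  Check: interpolating c through the α_i gives m(x) = 10 + 5·x (degree < 2) with m(α_i) = c_i for every i, so c is indeed a codeword.


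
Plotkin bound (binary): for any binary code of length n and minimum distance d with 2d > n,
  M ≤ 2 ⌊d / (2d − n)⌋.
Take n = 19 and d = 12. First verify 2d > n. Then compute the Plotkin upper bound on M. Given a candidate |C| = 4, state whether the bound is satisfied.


Plotkin bound M ≤ 4; given |C| = 4 ≤ bound (satisfied).

Check applicability: 2d = 24, n = 19.
2d − n = 5 > 0, so Plotkin applies.
Compute d/(2d−n) = 12/5 ≈ 2.4000.
⌊d/(2d−n)⌋ = 2.
Plotkin bound: M ≤ 2·2 = 4.
Given |C| = 4, check: satisfied.
This |C| is at the Plotkin bound.


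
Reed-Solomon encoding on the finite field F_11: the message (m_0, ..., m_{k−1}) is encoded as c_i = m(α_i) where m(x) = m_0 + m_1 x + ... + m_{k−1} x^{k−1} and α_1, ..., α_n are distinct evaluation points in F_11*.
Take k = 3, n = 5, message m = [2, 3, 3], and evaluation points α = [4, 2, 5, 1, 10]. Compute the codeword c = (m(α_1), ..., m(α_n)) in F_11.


c = [7, 9, 4, 8, 2]

Message polynomial: m(x) = 2 + 3·x + 3·x^2 (mod 11).
For each evaluation point α_i, compute m(α_i) mod 11:
  α_1 = 4: Horner steps 3 → 4 → 7, so m(4) = 7.
  α_2 = 2: Horner steps 3 → 9 → 9, so m(2) = 9.
  α_3 = 5: Horner steps 3 → 7 → 4, so m(5) = 4.
  α_4 = 1: Horner steps 3 → 6 → 8, so m(1) = 8.
  α_5 = 10: Horner steps 3 → 0 → 2, so m(10) = 2.
Codeword c = [7, 9, 4, 8, 2] ∈ F_11^5.


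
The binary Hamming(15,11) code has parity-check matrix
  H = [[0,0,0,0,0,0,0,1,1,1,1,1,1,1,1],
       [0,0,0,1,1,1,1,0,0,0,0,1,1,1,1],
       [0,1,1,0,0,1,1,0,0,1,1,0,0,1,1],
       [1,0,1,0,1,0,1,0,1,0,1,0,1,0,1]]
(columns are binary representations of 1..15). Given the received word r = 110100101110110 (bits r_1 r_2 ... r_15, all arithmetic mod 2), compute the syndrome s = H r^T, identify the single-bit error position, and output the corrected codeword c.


s = (1, 0, 1, 1)^T, error position = 11, corrected codeword c = 110100101100110

Compute s = H r^T mod 2 one row at a time:
  s_1 = 0 + 1 + 1 + 1 + 0 + 1 + 1 + 0 = 5 ≡ 1 (mod 2).
  s_2 = 1 + 0 + 0 + 1 + 0 + 1 + 1 + 0 = 4 ≡ 0 (mod 2).
  s_3 = 1 + 0 + 0 + 1 + 1 + 1 + 1 + 0 = 5 ≡ 1 (mod 2).
  s_4 = 1 + 0 + 0 + 1 + 1 + 1 + 1 + 0 = 5 ≡ 1 (mod 2).
s = (1, 0, 1, 1)^T — this equals column 11 of H (binary 1011), so error is at position 11.
Correct: flip bit 11 of r = 110100101110110 to get c = 110100101100110.


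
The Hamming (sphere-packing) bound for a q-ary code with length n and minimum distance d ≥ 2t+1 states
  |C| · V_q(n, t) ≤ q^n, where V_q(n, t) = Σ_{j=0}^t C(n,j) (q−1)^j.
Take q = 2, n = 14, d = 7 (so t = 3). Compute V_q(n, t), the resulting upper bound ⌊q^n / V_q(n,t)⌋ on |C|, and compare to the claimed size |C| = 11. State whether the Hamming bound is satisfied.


V_q(n, t) = 470, q^n = 16384, Hamming bound = 34, |C| = 11 ≤ bound (satisfied).

Step 1: Compute V_q(n, t) = Σ_{j=0}^3 C(n, j) (q−1)^j.
  j = 0: C(14,0)·(1)^0 = 1·1 = 1.
  j = 1: C(14,1)·(1)^1 = 14·1 = 14.
  j = 2: C(14,2)·(1)^2 = 91·1 = 91.
  j = 3: C(14,3)·(1)^3 = 364·1 = 364.
  V_q(n, t) = 1 + 14 + 91 + 364 = 470.
Step 2: q^n = 2^14 = 16384.
Step 3: Hamming bound ⌊q^n / V_q(n,t)⌋ = ⌊16384/470⌋ = 34.
Step 4: Compare |C| = 11 to 34: satisfied.
The claimed |C| lies below the Hamming bound.


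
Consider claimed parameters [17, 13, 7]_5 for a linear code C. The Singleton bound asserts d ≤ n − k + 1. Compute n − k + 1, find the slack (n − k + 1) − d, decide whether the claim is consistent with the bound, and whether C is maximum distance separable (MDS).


Singleton RHS = n − k + 1 = 5, slack = -2, bound violated (no such code; not MDS).

Singleton bound: d ≤ n − k + 1.
Here n = 17, k = 13, so n − k + 1 = 5.
Given d = 7, check d ≤ 5: NO.
Slack = (n − k + 1) − d = -2.
The slack is negative: d = 7 exceeds n − k + 1 = 5 by 2, so the Singleton bound is violated and no linear [17, 13, 7]_5 code can exist. In particular it is not MDS (MDS requires d = n − k + 1 exactly).
Description: the claimed parameters are [17, 13, 7]_5; such a code would be impossible (violates the Singleton bound).


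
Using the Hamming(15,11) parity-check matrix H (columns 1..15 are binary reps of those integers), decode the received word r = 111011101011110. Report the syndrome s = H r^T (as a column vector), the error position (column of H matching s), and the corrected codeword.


s = (1, 0, 0, 1)^T, error position = 9, corrected codeword c = 111011100011110

Compute s = H r^T mod 2 one row at a time:
  s_1 = 0 + 1 + 0 + 1 + 1 + 1 + 1 + 0 = 5 ≡ 1 (mod 2).
  s_2 = 0 + 1 + 1 + 1 + 1 + 1 + 1 + 0 = 6 ≡ 0 (mod 2).
  s_3 = 1 + 1 + 1 + 1 + 0 + 1 + 1 + 0 = 6 ≡ 0 (mod 2).
  s_4 = 1 + 1 + 1 + 1 + 1 + 1 + 1 + 0 = 7 ≡ 1 (mod 2).
s = (1, 0, 0, 1)^T — this equals column 9 of H (binary 1001), so error is at position 9.
Correct: flip bit 9 of r = 111011101011110 to get c = 111011100011110.


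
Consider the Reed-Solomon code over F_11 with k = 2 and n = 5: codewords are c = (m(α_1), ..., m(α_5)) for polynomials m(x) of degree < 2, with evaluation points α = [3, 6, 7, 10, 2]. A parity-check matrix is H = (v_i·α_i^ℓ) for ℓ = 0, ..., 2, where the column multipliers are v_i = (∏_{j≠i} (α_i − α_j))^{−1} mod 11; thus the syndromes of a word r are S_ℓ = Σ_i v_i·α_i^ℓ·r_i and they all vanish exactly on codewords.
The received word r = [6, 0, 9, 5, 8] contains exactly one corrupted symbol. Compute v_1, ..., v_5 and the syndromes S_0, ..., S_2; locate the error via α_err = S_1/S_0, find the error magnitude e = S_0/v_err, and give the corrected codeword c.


S = (2, 9, 2), error at position 4, error magnitude e = 2, c = [6, 0, 9, 3, 8].

Step 1: column multipliers v_i = (∏_{j≠i}(α_i − α_j))^{−1} mod 11.
  i = 1 (α = 3): (3−6)(3−7)(3−10)(3−2) = (−3)·(−4)·(−7)·1 = −84 ≡ 4, so v_1 = 4^{−1} = 3 (mod 11).
  i = 2 (α = 6): (6−3)(6−7)(6−10)(6−2) = 3·(−1)·(−4)·4 = 48 ≡ 4, so v_2 = 4^{−1} = 3 (mod 11).
  i = 3 (α = 7): (7−3)(7−6)(7−10)(7−2) = 4·1·(−3)·5 = −60 ≡ 6, so v_3 = 6^{−1} = 2 (mod 11).
  i = 4 (α = 10): (10−3)(10−6)(10−7)(10−2) = 7·4·3·8 = 672 ≡ 1, so v_4 = 1^{−1} = 1 (mod 11).
  i = 5 (α = 2): (2−3)(2−6)(2−7)(2−10) = (−1)·(−4)·(−5)·(−8) = 160 ≡ 6, so v_5 = 6^{−1} = 2 (mod 11).
  v = [3, 3, 2, 1, 2].
Step 2: syndromes of r = [6, 0, 9, 5, 8] (all sums mod 11).
  S_0 = Σ v_i r_i = 3·6 + 3·0 + 2·9 + 1·5 + 2·8 = 57 ≡ 2.
  S_1 = Σ v_i α_i r_i = 3·3·6 + 3·6·0 + 2·7·9 + 1·10·5 + 2·2·8 = 262 ≡ 9.
  α_i^2 mod 11 = [9, 3, 5, 1, 4].
  S_2 = Σ v_i α_i^2 r_i = 3·9·6 + 3·3·0 + 2·5·9 + 1·1·5 + 2·4·8 = 321 ≡ 2.
  S = (2, 9, 2) ≠ 0, so r is not a codeword (an error is present).
Step 3: locate the error. For a single error e at position i, S_ℓ = v_i·e·α_i^ℓ, so α_err = S_1/S_0.
  S_0^{−1} = 2^{−1} = 6 (mod 11), so α_err = 9·6 = 54 ≡ 10 = α_4. Error position i = 4.
  Consistency check: S_2/S_1 = 2·5 = 10 ≡ 10 = α_err ✓ (single-error assumption holds).
Step 4: error magnitude e = S_0/v_4 = S_0·∏_{j≠4}(α_4 − α_j) = 2·1 = 2 ≡ 2 (mod 11).
Step 5: correct position 4: c_4 = r_4 − e = 5 − 2 ≡ 3 (mod 11). Hence c = [6, 0, 9, 3, 8].
  Check: interpolating c through the α_i gives m(x) = 1 + 9·x (degree < 2) with m(α_i) = c_i for every i, so c is indeed a codeword.


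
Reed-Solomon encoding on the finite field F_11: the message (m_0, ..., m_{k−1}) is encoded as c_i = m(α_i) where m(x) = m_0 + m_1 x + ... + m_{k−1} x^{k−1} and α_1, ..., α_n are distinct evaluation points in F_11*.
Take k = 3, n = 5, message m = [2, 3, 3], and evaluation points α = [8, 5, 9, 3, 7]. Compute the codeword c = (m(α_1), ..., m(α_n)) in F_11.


c = [9, 4, 8, 5, 5]

Message polynomial: m(x) = 2 + 3·x + 3·x^2 (mod 11).
For each evaluation point α_i, compute m(α_i) mod 11:
  α_1 = 8: Horner steps 3 → 5 → 9, so m(8) = 9.
  α_2 = 5: Horner steps 3 → 7 → 4, so m(5) = 4.
  α_3 = 9: Horner steps 3 → 8 → 8, so m(9) = 8.
  α_4 = 3: Horner steps 3 → 1 → 5, so m(3) = 5.
  α_5 = 7: Horner steps 3 → 2 → 5, so m(7) = 5.
Codeword c = [9, 4, 8, 5, 5] ∈ F_11^5.


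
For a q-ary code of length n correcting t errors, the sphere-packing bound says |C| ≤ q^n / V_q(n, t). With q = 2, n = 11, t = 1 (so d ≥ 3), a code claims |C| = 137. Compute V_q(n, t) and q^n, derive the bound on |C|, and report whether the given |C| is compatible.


V_q(n, t) = 12, q^n = 2048, Hamming bound = 170, |C| = 137 ≤ bound (satisfied).

Step 1: Compute V_q(n, t) = Σ_{j=0}^1 C(n, j) (q−1)^j.
  j = 0: C(11,0)·(1)^0 = 1·1 = 1.
  j = 1: C(11,1)·(1)^1 = 11·1 = 11.
  V_q(n, t) = 1 + 11 = 12.
Step 2: q^n = 2^11 = 2048.
Step 3: Hamming bound ⌊q^n / V_q(n,t)⌋ = ⌊2048/12⌋ = 170.
Step 4: Compare |C| = 137 to 170: satisfied.
The claimed |C| lies below the Hamming bound.


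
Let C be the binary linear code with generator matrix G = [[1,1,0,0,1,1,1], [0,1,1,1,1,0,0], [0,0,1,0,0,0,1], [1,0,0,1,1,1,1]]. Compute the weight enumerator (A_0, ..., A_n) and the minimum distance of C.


Weight distribution: A_0 = 1, A_2 = 4, A_3 = 2, A_4 = 3, A_5 = 6. Minimum distance d = 2.

Enumerate all 2^4 = 16 messages m ∈ F_2^4.
For each, compute codeword c = mG in F_2^7, then tally its weight.
  m = 0000 → c = 0000000, weight = 0.
  m = 1000 → c = 1100111, weight = 5.
  m = 0100 → c = 0111100, weight = 4.
  m = 1100 → c = 1011011, weight = 5.
  m = 0010 → c = 0010001, weight = 2.
  m = 1010 → c = 1110110, weight = 5.
  m = 0110 → c = 0101101, weight = 4.
  m = 1110 → c = 1001010, weight = 3.
  m = 0001 → c = 1001111, weight = 5.
  m = 1001 → c = 0101000, weight = 2.
  m = 0101 → c = 1110011, weight = 5.
  m = 1101 → c = 0010100, weight = 2.
  m = 0011 → c = 1011110, weight = 5.
  m = 1011 → c = 0111001, weight = 4.
  m = 0111 → c = 1100010, weight = 3.
  m = 1111 → c = 0000101, weight = 2.
Tally weights:
  weight 0: 1 codewords.
  weight 2: 4 codewords.
  weight 3: 2 codewords.
  weight 4: 3 codewords.
  weight 5: 6 codewords.
Minimum distance d = smallest w > 0 with A_w > 0 = 2.
Sanity: Σ A_w = 16 = 2^4 = 16 ✓.


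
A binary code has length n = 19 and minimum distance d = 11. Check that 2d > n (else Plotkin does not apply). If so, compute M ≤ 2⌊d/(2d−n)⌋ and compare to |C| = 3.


Plotkin bound M ≤ 6; given |C| = 3 ≤ bound (satisfied).

Check applicability: 2d = 22, n = 19.
2d − n = 3 > 0, so Plotkin applies.
Compute d/(2d−n) = 11/3 ≈ 3.6667.
⌊d/(2d−n)⌋ = 3.
Plotkin bound: M ≤ 2·3 = 6.
Given |C| = 3, check: satisfied.
This |C| is below the Plotkin bound.


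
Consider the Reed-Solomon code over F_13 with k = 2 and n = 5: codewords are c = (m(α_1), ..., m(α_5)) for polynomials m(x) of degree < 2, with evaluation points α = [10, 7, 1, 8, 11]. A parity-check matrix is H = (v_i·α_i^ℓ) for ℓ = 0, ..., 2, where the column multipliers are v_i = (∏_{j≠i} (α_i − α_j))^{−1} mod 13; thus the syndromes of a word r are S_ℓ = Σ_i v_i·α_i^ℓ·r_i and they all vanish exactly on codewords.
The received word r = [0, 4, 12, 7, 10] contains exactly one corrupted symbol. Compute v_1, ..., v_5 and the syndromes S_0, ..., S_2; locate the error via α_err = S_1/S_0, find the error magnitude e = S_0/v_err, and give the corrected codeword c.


S = (11, 4, 5), error at position 5, error magnitude e = 7, c = [0, 4, 12, 7, 3].

Step 1: column multipliers v_i = (∏_{j≠i}(α_i − α_j))^{−1} mod 13.
  i = 1 (α = 10): (10−7)(10−1)(10−8)(10−11) = 3·9·2·(−1) = −54 ≡ 11, so v_1 = 11^{−1} = 6 (mod 13).
  i = 2 (α = 7): (7−10)(7−1)(7−8)(7−11) = (−3)·6·(−1)·(−4) = −72 ≡ 6, so v_2 = 6^{−1} = 11 (mod 13).
  i = 3 (α = 1): (1−10)(1−7)(1−8)(1−11) = (−9)·(−6)·(−7)·(−10) = 3780 ≡ 10, so v_3 = 10^{−1} = 4 (mod 13).
  i = 4 (α = 8): (8−10)(8−7)(8−1)(8−11) = (−2)·1·7·(−3) = 42 ≡ 3, so v_4 = 3^{−1} = 9 (mod 13).
  i = 5 (α = 11): (11−10)(11−7)(11−1)(11−8) = 1·4·10·3 = 120 ≡ 3, so v_5 = 3^{−1} = 9 (mod 13).
  v = [6, 11, 4, 9, 9].
Step 2: syndromes of r = [0, 4, 12, 7, 10] (all sums mod 13).
  S_0 = Σ v_i r_i = 6·0 + 11·4 + 4·12 + 9·7 + 9·10 = 245 ≡ 11.
  S_1 = Σ v_i α_i r_i = 6·10·0 + 11·7·4 + 4·1·12 + 9·8·7 + 9·11·10 = 1850 ≡ 4.
  α_i^2 mod 13 = [9, 10, 1, 12, 4].
  S_2 = Σ v_i α_i^2 r_i = 6·9·0 + 11·10·4 + 4·1·12 + 9·12·7 + 9·4·10 = 1604 ≡ 5.
  S = (11, 4, 5) ≠ 0, so r is not a codeword (an error is present).
Step 3: locate the error. For a single error e at position i, S_ℓ = v_i·e·α_i^ℓ, so α_err = S_1/S_0.
  S_0^{−1} = 11^{−1} = 6 (mod 13), so α_err = 4·6 = 24 ≡ 11 = α_5. Error position i = 5.
  Consistency check: S_2/S_1 = 5·10 = 50 ≡ 11 = α_err ✓ (single-error assumption holds).
Step 4: error magnitude e = S_0/v_5 = S_0·∏_{j≠5}(α_5 − α_j) = 11·3 = 33 ≡ 7 (mod 13).
Step 5: correct position 5: c_5 = r_5 − e = 10 − 7 ≡ 3 (mod 13). Hence c = [0, 4, 12, 7, 3].
  Check: interpolating c through the α_i gives m(x) = 9 + 3·x (degree < 2) with m(α_i) = c_i for every i, so c is indeed a codeword.


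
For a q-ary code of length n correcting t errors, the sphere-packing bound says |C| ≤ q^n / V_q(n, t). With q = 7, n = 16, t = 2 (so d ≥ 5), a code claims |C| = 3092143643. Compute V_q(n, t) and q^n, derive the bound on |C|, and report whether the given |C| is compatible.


V_q(n, t) = 4417, q^n = 33232930569601, Hamming bound = 7523869270, |C| = 3092143643 ≤ bound (satisfied).

Step 1: Compute V_q(n, t) = Σ_{j=0}^2 C(n, j) (q−1)^j.
  j = 0: C(16,0)·(6)^0 = 1·1 = 1.
  j = 1: C(16,1)·(6)^1 = 16·6 = 96.
  j = 2: C(16,2)·(6)^2 = 120·36 = 4320.
  V_q(n, t) = 1 + 96 + 4320 = 4417.
Step 2: q^n = 7^16 = 33232930569601.
Step 3: Hamming bound ⌊q^n / V_q(n,t)⌋ = ⌊33232930569601/4417⌋ = 7523869270.
Step 4: Compare |C| = 3092143643 to 7523869270: satisfied.
The claimed |C| lies below the Hamming bound.


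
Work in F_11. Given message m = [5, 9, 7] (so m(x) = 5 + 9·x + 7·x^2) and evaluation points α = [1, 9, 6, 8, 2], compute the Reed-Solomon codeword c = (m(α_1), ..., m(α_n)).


c = [10, 4, 3, 8, 7]

Message polynomial: m(x) = 5 + 9·x + 7·x^2 (mod 11).
For each evaluation point α_i, compute m(α_i) mod 11:
  α_1 = 1: Horner steps 7 → 5 → 10, so m(1) = 10.
  α_2 = 9: Horner steps 7 → 6 → 4, so m(9) = 4.
  α_3 = 6: Horner steps 7 → 7 → 3, so m(6) = 3.
  α_4 = 8: Horner steps 7 → 10 → 8, so m(8) = 8.
  α_5 = 2: Horner steps 7 → 1 → 7, so m(2) = 7.
Codeword c = [10, 4, 3, 8, 7] ∈ F_11^5.


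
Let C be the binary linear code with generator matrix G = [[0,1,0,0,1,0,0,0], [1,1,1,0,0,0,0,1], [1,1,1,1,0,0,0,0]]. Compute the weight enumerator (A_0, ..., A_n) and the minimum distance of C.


Weight distribution: A_0 = 1, A_2 = 2, A_4 = 5. Minimum distance d = 2.

Enumerate all 2^3 = 8 messages m ∈ F_2^3.
For each, compute codeword c = mG in F_2^8, then tally its weight.
  m = 000 → c = 00000000, weight = 0.
  m = 100 → c = 01001000, weight = 2.
  m = 010 → c = 11100001, weight = 4.
  m = 110 → c = 10101001, weight = 4.
  m = 001 → c = 11110000, weight = 4.
  m = 101 → c = 10111000, weight = 4.
  m = 011 → c = 00010001, weight = 2.
  m = 111 → c = 01011001, weight = 4.
Tally weights:
  weight 0: 1 codewords.
  weight 2: 2 codewords.
  weight 4: 5 codewords.
Minimum distance d = smallest w > 0 with A_w > 0 = 2.
Sanity: Σ A_w = 8 = 2^3 = 8 ✓.


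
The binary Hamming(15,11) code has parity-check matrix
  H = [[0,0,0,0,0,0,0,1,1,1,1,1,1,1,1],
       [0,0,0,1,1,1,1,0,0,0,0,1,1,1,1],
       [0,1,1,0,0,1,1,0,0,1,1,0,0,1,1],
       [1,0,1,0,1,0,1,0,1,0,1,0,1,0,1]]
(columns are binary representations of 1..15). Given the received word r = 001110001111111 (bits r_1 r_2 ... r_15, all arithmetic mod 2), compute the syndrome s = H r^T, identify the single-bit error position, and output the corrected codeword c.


s = (1, 0, 1, 0)^T, error position = 10, corrected codeword c = 001110001011111

Compute s = H r^T mod 2 one row at a time:
  s_1 = 0 + 1 + 1 + 1 + 1 + 1 + 1 + 1 = 7 ≡ 1 (mod 2).
  s_2 = 1 + 1 + 0 + 0 + 1 + 1 + 1 + 1 = 6 ≡ 0 (mod 2).
  s_3 = 0 + 1 + 0 + 0 + 1 + 1 + 1 + 1 = 5 ≡ 1 (mod 2).
  s_4 = 0 + 1 + 1 + 0 + 1 + 1 + 1 + 1 = 6 ≡ 0 (mod 2).
s = (1, 0, 1, 0)^T — this equals column 10 of H (binary 1010), so error is at position 10.
Correct: flip bit 10 of r = 001110001111111 to get c = 001110001011111.


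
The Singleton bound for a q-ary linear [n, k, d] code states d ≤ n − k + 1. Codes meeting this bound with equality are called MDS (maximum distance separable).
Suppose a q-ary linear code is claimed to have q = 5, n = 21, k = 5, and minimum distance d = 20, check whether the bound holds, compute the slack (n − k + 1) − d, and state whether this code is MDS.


Singleton RHS = n − k + 1 = 17, slack = -3, bound violated (no such code; not MDS).

Singleton bound: d ≤ n − k + 1.
Here n = 21, k = 5, so n − k + 1 = 17.
Given d = 20, check d ≤ 17: NO.
Slack = (n − k + 1) − d = -3.
The slack is negative: d = 20 exceeds n − k + 1 = 17 by 3, so the Singleton bound is violated and no linear [21, 5, 20]_5 code can exist. In particular it is not MDS (MDS requires d = n − k + 1 exactly).
Description: the claimed parameters are [21, 5, 20]_5; such a code would be impossible (violates the Singleton bound).


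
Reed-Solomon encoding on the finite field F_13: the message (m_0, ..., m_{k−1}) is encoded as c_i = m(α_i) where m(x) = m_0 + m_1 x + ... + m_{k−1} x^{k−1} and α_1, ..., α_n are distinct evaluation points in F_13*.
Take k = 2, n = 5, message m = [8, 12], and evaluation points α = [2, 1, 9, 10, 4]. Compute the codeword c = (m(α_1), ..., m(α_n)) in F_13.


c = [6, 7, 12, 11, 4]

Message polynomial: m(x) = 8 + 12·x (mod 13).
For each evaluation point α_i, compute m(α_i) mod 13:
  α_1 = 2: Horner steps 12 → 6, so m(2) = 6.
  α_2 = 1: Horner steps 12 → 7, so m(1) = 7.
  α_3 = 9: Horner steps 12 → 12, so m(9) = 12.
  α_4 = 10: Horner steps 12 → 11, so m(10) = 11.
  α_5 = 4: Horner steps 12 → 4, so m(4) = 4.
Codeword c = [6, 7, 12, 11, 4] ∈ F_13^5.


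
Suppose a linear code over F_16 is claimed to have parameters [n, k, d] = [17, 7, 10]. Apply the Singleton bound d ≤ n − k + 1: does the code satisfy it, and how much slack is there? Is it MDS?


Singleton RHS = n − k + 1 = 11, slack = 1, bound satisfied, not MDS.

Singleton bound: d ≤ n − k + 1.
Here n = 17, k = 7, so n − k + 1 = 11.
Given d = 10, check d ≤ 11: YES.
Slack = (n − k + 1) − d = 1.
The code is NOT MDS (slack = 1 > 0).
Description: the claimed parameters are [17, 7, 10]_16; such a code would be non-MDS.


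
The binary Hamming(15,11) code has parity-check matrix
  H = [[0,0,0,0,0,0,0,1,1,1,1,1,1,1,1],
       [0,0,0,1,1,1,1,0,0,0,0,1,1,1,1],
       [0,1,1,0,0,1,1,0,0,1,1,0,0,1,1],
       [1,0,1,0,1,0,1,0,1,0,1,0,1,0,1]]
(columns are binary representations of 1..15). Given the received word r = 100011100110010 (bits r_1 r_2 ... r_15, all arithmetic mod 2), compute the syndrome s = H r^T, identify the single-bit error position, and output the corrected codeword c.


s = (1, 0, 1, 0)^T, error position = 10, corrected codeword c = 100011100010010

Compute s = H r^T mod 2 one row at a time:
  s_1 = 0 + 0 + 1 + 1 + 0 + 0 + 1 + 0 = 3 ≡ 1 (mod 2).
  s_2 = 0 + 1 + 1 + 1 + 0 + 0 + 1 + 0 = 4 ≡ 0 (mod 2).
  s_3 = 0 + 0 + 1 + 1 + 1 + 1 + 1 + 0 = 5 ≡ 1 (mod 2).
  s_4 = 1 + 0 + 1 + 1 + 0 + 1 + 0 + 0 = 4 ≡ 0 (mod 2).
s = (1, 0, 1, 0)^T — this equals column 10 of H (binary 1010), so error is at position 10.
Correct: flip bit 10 of r = 100011100110010 to get c = 100011100010010.


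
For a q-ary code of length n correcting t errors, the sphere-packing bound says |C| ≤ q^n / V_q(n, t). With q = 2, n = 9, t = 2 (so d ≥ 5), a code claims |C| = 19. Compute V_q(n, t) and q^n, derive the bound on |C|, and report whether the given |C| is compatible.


V_q(n, t) = 46, q^n = 512, Hamming bound = 11, |C| = 19 > bound (violated).

Step 1: Compute V_q(n, t) = Σ_{j=0}^2 C(n, j) (q−1)^j.
  j = 0: C(9,0)·(1)^0 = 1·1 = 1.
  j = 1: C(9,1)·(1)^1 = 9·1 = 9.
  j = 2: C(9,2)·(1)^2 = 36·1 = 36.
  V_q(n, t) = 1 + 9 + 36 = 46.
Step 2: q^n = 2^9 = 512.
Step 3: Hamming bound ⌊q^n / V_q(n,t)⌋ = ⌊512/46⌋ = 11.
Step 4: Compare |C| = 19 to 11: violated.
The claimed |C| lies above the Hamming bound, so no 2-ary code of length 9 with d ≥ 5 can have 19 codewords.


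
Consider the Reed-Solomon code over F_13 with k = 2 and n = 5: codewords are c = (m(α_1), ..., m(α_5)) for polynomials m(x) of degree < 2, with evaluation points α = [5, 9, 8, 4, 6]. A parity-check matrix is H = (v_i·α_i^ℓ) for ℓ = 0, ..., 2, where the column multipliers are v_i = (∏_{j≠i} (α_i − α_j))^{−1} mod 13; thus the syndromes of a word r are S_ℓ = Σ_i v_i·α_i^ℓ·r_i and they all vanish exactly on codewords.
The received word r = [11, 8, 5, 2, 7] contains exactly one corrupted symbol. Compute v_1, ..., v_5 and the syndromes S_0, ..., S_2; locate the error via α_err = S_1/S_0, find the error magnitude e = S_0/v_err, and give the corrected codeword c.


S = (3, 11, 10), error at position 3, error magnitude e = 6, c = [11, 8, 12, 2, 7].

Step 1: column multipliers v_i = (∏_{j≠i}(α_i − α_j))^{−1} mod 13.
  i = 1 (α = 5): (5−9)(5−8)(5−4)(5−6) = (−4)·(−3)·1·(−1) = −12 ≡ 1, so v_1 = 1^{−1} = 1 (mod 13).
  i = 2 (α = 9): (9−5)(9−8)(9−4)(9−6) = 4·1·5·3 = 60 ≡ 8, so v_2 = 8^{−1} = 5 (mod 13).
  i = 3 (α = 8): (8−5)(8−9)(8−4)(8−6) = 3·(−1)·4·2 = −24 ≡ 2, so v_3 = 2^{−1} = 7 (mod 13).
  i = 4 (α = 4): (4−5)(4−9)(4−8)(4−6) = (−1)·(−5)·(−4)·(−2) = 40 ≡ 1, so v_4 = 1^{−1} = 1 (mod 13).
  i = 5 (α = 6): (6−5)(6−9)(6−8)(6−4) = 1·(−3)·(−2)·2 = 12 ≡ 12, so v_5 = 12^{−1} = 12 (mod 13).
  v = [1, 5, 7, 1, 12].
Step 2: syndromes of r = [11, 8, 5, 2, 7] (all sums mod 13).
  S_0 = Σ v_i r_i = 1·11 + 5·8 + 7·5 + 1·2 + 12·7 = 172 ≡ 3.
  S_1 = Σ v_i α_i r_i = 1·5·11 + 5·9·8 + 7·8·5 + 1·4·2 + 12·6·7 = 1207 ≡ 11.
  α_i^2 mod 13 = [12, 3, 12, 3, 10].
  S_2 = Σ v_i α_i^2 r_i = 1·12·11 + 5·3·8 + 7·12·5 + 1·3·2 + 12·10·7 = 1518 ≡ 10.
  S = (3, 11, 10) ≠ 0, so r is not a codeword (an error is present).
Step 3: locate the error. For a single error e at position i, S_ℓ = v_i·e·α_i^ℓ, so α_err = S_1/S_0.
  S_0^{−1} = 3^{−1} = 9 (mod 13), so α_err = 11·9 = 99 ≡ 8 = α_3. Error position i = 3.
  Consistency check: S_2/S_1 = 10·6 = 60 ≡ 8 = α_err ✓ (single-error assumption holds).
Step 4: error magnitude e = S_0/v_3 = S_0·∏_{j≠3}(α_3 − α_j) = 3·2 = 6 ≡ 6 (mod 13).
Step 5: correct position 3: c_3 = r_3 − e = 5 − 6 ≡ 12 (mod 13). Hence c = [11, 8, 12, 2, 7].
  Check: interpolating c through the α_i gives m(x) = 5 + 9·x (degree < 2) with m(α_i) = c_i for every i, so c is indeed a codeword.


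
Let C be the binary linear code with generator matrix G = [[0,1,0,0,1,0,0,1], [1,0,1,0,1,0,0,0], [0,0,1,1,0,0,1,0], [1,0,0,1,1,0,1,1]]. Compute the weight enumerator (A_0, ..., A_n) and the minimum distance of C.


Weight distribution: A_0 = 1, A_1 = 1, A_2 = 1, A_3 = 4, A_4 = 5, A_5 = 3, A_6 = 1. Minimum distance d = 1.

Enumerate all 2^4 = 16 messages m ∈ F_2^4.
For each, compute codeword c = mG in F_2^8, then tally its weight.
  m = 0000 → c = 00000000, weight = 0.
  m = 1000 → c = 01001001, weight = 3.
  m = 0100 → c = 10101000, weight = 3.
  m = 1100 → c = 11100001, weight = 4.
  m = 0010 → c = 00110010, weight = 3.
  m = 1010 → c = 01111011, weight = 6.
  m = 0110 → c = 10011010, weight = 4.
  m = 1110 → c = 11010011, weight = 5.
  m = 0001 → c = 10011011, weight = 5.
  m = 1001 → c = 11010010, weight = 4.
  m = 0101 → c = 00110011, weight = 4.
  m = 1101 → c = 01111010, weight = 5.
  m = 0011 → c = 10101001, weight = 4.
  m = 1011 → c = 11100000, weight = 3.
  m = 0111 → c = 00000001, weight = 1.
  m = 1111 → c = 01001000, weight = 2.
Tally weights:
  weight 0: 1 codewords.
  weight 1: 1 codewords.
  weight 2: 1 codewords.
  weight 3: 4 codewords.
  weight 4: 5 codewords.
  weight 5: 3 codewords.
  weight 6: 1 codewords.
Minimum distance d = smallest w > 0 with A_w > 0 = 1.
Sanity: Σ A_w = 16 = 2^4 = 16 ✓.


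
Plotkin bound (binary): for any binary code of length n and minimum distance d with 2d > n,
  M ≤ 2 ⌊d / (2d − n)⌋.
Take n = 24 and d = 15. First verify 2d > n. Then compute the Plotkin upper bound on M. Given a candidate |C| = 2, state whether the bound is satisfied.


Plotkin bound M ≤ 4; given |C| = 2 ≤ bound (satisfied).

Check applicability: 2d = 30, n = 24.
2d − n = 6 > 0, so Plotkin applies.
Compute d/(2d−n) = 15/6 ≈ 2.5000.
⌊d/(2d−n)⌋ = 2.
Plotkin bound: M ≤ 2·2 = 4.
Given |C| = 2, check: satisfied.
This |C| is below the Plotkin bound.


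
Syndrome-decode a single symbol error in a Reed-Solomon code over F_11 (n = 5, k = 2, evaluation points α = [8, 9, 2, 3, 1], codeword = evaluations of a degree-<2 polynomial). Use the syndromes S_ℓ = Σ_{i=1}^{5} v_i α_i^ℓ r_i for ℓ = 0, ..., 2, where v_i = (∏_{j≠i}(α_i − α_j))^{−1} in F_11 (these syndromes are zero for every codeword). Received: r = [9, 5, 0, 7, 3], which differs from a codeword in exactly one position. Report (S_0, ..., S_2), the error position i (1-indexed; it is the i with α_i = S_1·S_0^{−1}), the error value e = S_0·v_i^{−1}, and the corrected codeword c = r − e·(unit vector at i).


S = (5, 5, 5), error at position 5, error magnitude e = 10, c = [9, 5, 0, 7, 4].

Step 1: column multipliers v_i = (∏_{j≠i}(α_i − α_j))^{−1} mod 11.
  i = 1 (α = 8): (8−9)(8−2)(8−3)(8−1) = (−1)·6·5·7 = −210 ≡ 10, so v_1 = 10^{−1} = 10 (mod 11).
  i = 2 (α = 9): (9−8)(9−2)(9−3)(9−1) = 1·7·6·8 = 336 ≡ 6, so v_2 = 6^{−1} = 2 (mod 11).
  i = 3 (α = 2): (2−8)(2−9)(2−3)(2−1) = (−6)·(−7)·(−1)·1 = −42 ≡ 2, so v_3 = 2^{−1} = 6 (mod 11).
  i = 4 (α = 3): (3−8)(3−9)(3−2)(3−1) = (−5)·(−6)·1·2 = 60 ≡ 5, so v_4 = 5^{−1} = 9 (mod 11).
  i = 5 (α = 1): (1−8)(1−9)(1−2)(1−3) = (−7)·(−8)·(−1)·(−2) = 112 ≡ 2, so v_5 = 2^{−1} = 6 (mod 11).
  v = [10, 2, 6, 9, 6].
Step 2: syndromes of r = [9, 5, 0, 7, 3] (all sums mod 11).
  S_0 = Σ v_i r_i = 10·9 + 2·5 + 6·0 + 9·7 + 6·3 = 181 ≡ 5.
  S_1 = Σ v_i α_i r_i = 10·8·9 + 2·9·5 + 6·2·0 + 9·3·7 + 6·1·3 = 1017 ≡ 5.
  α_i^2 mod 11 = [9, 4, 4, 9, 1].
  S_2 = Σ v_i α_i^2 r_i = 10·9·9 + 2·4·5 + 6·4·0 + 9·9·7 + 6·1·3 = 1435 ≡ 5.
  S = (5, 5, 5) ≠ 0, so r is not a codeword (an error is present).
Step 3: locate the error. For a single error e at position i, S_ℓ = v_i·e·α_i^ℓ, so α_err = S_1/S_0.
  S_0^{−1} = 5^{−1} = 9 (mod 11), so α_err = 5·9 = 45 ≡ 1 = α_5. Error position i = 5.
  Consistency check: S_2/S_1 = 5·9 = 45 ≡ 1 = α_err ✓ (single-error assumption holds).
Step 4: error magnitude e = S_0/v_5 = S_0·∏_{j≠5}(α_5 − α_j) = 5·2 = 10 ≡ 10 (mod 11).
Step 5: correct position 5: c_5 = r_5 − e = 3 − 10 ≡ 4 (mod 11). Hence c = [9, 5, 0, 7, 4].
  Check: interpolating c through the α_i gives m(x) = 8 + 7·x (degree < 2) with m(α_i) = c_i for every i, so c is indeed a codeword.


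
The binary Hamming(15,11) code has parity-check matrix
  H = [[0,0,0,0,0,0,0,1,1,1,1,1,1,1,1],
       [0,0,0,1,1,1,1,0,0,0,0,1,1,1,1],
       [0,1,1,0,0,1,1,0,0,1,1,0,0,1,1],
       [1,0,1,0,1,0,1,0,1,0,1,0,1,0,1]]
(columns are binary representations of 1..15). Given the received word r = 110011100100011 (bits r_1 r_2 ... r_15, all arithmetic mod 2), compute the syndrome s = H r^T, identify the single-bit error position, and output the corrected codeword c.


s = (1, 1, 0, 0)^T, error position = 12, corrected codeword c = 110011100101011

Compute s = H r^T mod 2 one row at a time:
  s_1 = 0 + 0 + 1 + 0 + 0 + 0 + 1 + 1 = 3 ≡ 1 (mod 2).
  s_2 = 0 + 1 + 1 + 1 + 0 + 0 + 1 + 1 = 5 ≡ 1 (mod 2).
  s_3 = 1 + 0 + 1 + 1 + 1 + 0 + 1 + 1 = 6 ≡ 0 (mod 2).
  s_4 = 1 + 0 + 1 + 1 + 0 + 0 + 0 + 1 = 4 ≡ 0 (mod 2).
s = (1, 1, 0, 0)^T — this equals column 12 of H (binary 1100), so error is at position 12.
Correct: flip bit 12 of r = 110011100100011 to get c = 110011100101011.


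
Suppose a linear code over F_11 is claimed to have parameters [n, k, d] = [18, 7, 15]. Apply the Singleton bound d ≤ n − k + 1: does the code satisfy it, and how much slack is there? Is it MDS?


Singleton RHS = n − k + 1 = 12, slack = -3, bound violated (no such code; not MDS).

Singleton bound: d ≤ n − k + 1.
Here n = 18, k = 7, so n − k + 1 = 12.
Given d = 15, check d ≤ 12: NO.
Slack = (n − k + 1) − d = -3.
The slack is negative: d = 15 exceeds n − k + 1 = 12 by 3, so the Singleton bound is violated and no linear [18, 7, 15]_11 code can exist. In particular it is not MDS (MDS requires d = n − k + 1 exactly).
Description: the claimed parameters are [18, 7, 15]_11; such a code would be impossible (violates the Singleton bound).


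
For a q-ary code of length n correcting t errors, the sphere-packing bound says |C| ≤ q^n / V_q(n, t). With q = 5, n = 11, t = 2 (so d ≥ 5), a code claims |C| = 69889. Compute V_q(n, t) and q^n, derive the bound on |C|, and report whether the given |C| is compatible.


V_q(n, t) = 925, q^n = 48828125, Hamming bound = 52787, |C| = 69889 > bound (violated).

Step 1: Compute V_q(n, t) = Σ_{j=0}^2 C(n, j) (q−1)^j.
  j = 0: C(11,0)·(4)^0 = 1·1 = 1.
  j = 1: C(11,1)·(4)^1 = 11·4 = 44.
  j = 2: C(11,2)·(4)^2 = 55·16 = 880.
  V_q(n, t) = 1 + 44 + 880 = 925.
Step 2: q^n = 5^11 = 48828125.
Step 3: Hamming bound ⌊q^n / V_q(n,t)⌋ = ⌊48828125/925⌋ = 52787.
Step 4: Compare |C| = 69889 to 52787: violated.
The claimed |C| lies above the Hamming bound, so no 5-ary code of length 11 with d ≥ 5 can have 69889 codewords.


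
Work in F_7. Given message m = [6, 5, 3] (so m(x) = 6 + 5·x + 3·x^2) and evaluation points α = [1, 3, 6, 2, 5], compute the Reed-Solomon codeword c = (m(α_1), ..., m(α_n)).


c = [0, 6, 4, 0, 1]

Message polynomial: m(x) = 6 + 5·x + 3·x^2 (mod 7).
For each evaluation point α_i, compute m(α_i) mod 7:
  α_1 = 1: Horner steps 3 → 1 → 0, so m(1) = 0.
  α_2 = 3: Horner steps 3 → 0 → 6, so m(3) = 6.
  α_3 = 6: Horner steps 3 → 2 → 4, so m(6) = 4.
  α_4 = 2: Horner steps 3 → 4 → 0, so m(2) = 0.
  α_5 = 5: Horner steps 3 → 6 → 1, so m(5) = 1.
Codeword c = [0, 6, 4, 0, 1] ∈ F_7^5.


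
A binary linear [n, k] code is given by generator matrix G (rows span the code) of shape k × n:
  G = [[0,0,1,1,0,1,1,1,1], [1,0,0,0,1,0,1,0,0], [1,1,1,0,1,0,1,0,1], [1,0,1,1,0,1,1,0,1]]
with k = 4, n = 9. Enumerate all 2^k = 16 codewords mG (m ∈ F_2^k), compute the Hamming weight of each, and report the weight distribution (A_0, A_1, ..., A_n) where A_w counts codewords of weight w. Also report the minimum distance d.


Weight distribution: A_0 = 1, A_2 = 1, A_3 = 3, A_4 = 1, A_5 = 4, A_6 = 5, A_7 = 1. Minimum distance d = 2.

Enumerate all 2^4 = 16 messages m ∈ F_2^4.
For each, compute codeword c = mG in F_2^9, then tally its weight.
  m = 0000 → c = 000000000, weight = 0.
  m = 1000 → c = 001101111, weight = 6.
  m = 0100 → c = 100010100, weight = 3.
  m = 1100 → c = 101111011, weight = 7.
  m = 0010 → c = 111010101, weight = 6.
  m = 1010 → c = 110111010, weight = 6.
  m = 0110 → c = 011000001, weight = 3.
  m = 1110 → c = 010101110, weight = 5.
  m = 0001 → c = 101101101, weight = 6.
  m = 1001 → c = 100000010, weight = 2.
  m = 0101 → c = 001111001, weight = 5.
  m = 1101 → c = 000010110, weight = 3.
  m = 0011 → c = 010111000, weight = 4.
  m = 1011 → c = 011010111, weight = 6.
  m = 0111 → c = 110101100, weight = 5.
  m = 1111 → c = 111000011, weight = 5.
Tally weights:
  weight 0: 1 codewords.
  weight 2: 1 codewords.
  weight 3: 3 codewords.
  weight 4: 1 codewords.
  weight 5: 4 codewords.
  weight 6: 5 codewords.
  weight 7: 1 codewords.
Minimum distance d = smallest w > 0 with A_w > 0 = 2.
Sanity: Σ A_w = 16 = 2^4 = 16 ✓.


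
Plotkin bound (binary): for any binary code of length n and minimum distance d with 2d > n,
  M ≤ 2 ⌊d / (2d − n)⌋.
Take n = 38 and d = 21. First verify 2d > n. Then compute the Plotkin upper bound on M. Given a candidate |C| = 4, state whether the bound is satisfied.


Plotkin bound M ≤ 10; given |C| = 4 ≤ bound (satisfied).

Check applicability: 2d = 42, n = 38.
2d − n = 4 > 0, so Plotkin applies.
Compute d/(2d−n) = 21/4 ≈ 5.2500.
⌊d/(2d−n)⌋ = 5.
Plotkin bound: M ≤ 2·5 = 10.
Given |C| = 4, check: satisfied.
This |C| is below the Plotkin bound.
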